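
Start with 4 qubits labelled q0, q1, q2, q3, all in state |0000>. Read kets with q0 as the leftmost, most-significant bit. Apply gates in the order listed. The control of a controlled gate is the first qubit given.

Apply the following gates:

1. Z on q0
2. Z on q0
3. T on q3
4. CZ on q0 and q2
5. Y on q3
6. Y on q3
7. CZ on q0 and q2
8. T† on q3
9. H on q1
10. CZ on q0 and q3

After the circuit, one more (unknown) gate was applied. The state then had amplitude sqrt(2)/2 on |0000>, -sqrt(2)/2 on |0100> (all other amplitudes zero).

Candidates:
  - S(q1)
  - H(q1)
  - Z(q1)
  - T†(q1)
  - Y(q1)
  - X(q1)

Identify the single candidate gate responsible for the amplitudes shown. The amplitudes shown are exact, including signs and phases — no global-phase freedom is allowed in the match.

The unique candidate consistent with the amplitudes is Z(q1).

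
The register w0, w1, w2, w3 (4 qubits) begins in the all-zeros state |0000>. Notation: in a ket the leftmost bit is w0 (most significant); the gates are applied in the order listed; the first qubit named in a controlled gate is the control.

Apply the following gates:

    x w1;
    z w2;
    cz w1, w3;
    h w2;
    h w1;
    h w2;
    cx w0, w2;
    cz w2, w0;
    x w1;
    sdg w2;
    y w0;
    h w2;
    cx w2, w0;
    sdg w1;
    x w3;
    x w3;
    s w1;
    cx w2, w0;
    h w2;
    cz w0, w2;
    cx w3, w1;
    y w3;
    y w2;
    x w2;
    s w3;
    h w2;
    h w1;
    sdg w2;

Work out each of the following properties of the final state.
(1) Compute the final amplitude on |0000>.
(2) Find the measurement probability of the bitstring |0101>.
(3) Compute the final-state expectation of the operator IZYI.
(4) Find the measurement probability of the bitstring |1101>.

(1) The amplitude on |0000> is 0.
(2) A full measurement returns |0101> with probability 0.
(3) The expectation value of IZYI is 1.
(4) A full measurement returns |1101> with probability 1/2.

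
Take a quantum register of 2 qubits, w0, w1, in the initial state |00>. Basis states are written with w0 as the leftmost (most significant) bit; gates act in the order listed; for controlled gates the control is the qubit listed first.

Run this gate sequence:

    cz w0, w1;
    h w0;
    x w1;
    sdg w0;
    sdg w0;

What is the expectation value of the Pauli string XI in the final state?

In the final state, XI has expectation -1.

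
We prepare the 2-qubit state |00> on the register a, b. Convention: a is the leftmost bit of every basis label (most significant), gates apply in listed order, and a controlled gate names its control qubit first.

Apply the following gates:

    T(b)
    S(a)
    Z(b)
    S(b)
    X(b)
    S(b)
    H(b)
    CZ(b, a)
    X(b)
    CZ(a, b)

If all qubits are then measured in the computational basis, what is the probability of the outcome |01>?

Outcome |01> occurs with probability 1/2.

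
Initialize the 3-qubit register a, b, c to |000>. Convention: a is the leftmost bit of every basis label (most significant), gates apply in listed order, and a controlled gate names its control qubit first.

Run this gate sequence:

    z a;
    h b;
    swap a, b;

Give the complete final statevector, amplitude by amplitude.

The resulting statevector has amplitude sqrt(2)/2 on |000>, sqrt(2)/2 on |100>, and 0 on every other basis state.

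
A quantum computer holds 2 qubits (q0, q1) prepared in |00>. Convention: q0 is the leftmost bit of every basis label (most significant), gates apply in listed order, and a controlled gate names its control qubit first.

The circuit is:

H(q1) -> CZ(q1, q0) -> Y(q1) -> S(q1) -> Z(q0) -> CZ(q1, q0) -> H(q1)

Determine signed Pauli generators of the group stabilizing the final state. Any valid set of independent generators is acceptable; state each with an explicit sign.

One valid set of independent stabilizer generators is +IY, +ZI (any independent generating set of the same group is equally correct).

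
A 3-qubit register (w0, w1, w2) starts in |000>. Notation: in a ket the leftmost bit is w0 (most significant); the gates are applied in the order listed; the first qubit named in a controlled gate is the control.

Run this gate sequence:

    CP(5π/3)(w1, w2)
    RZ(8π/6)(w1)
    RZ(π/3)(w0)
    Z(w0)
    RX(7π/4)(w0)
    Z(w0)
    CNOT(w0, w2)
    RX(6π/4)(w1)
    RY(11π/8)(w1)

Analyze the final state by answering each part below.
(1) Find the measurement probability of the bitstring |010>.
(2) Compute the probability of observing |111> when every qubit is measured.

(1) Outcome |010> occurs with probability sqrt(2)/8 + 1/4.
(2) Outcome |111> occurs with probability 1/4 - sqrt(2)/8.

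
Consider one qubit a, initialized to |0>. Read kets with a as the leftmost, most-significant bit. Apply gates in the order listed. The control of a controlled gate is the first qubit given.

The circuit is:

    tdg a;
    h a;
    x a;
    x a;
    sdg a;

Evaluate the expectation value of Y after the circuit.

The expectation value of Y is -1.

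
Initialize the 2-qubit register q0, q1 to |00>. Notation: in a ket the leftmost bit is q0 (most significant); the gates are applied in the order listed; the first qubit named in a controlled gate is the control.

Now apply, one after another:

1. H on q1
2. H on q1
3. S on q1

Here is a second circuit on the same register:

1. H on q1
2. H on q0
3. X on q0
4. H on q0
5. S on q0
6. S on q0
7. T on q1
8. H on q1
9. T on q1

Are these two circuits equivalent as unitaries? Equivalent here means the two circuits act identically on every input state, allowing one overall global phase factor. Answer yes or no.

No, they are not equivalent — no single phase factor reconciles the two unitaries.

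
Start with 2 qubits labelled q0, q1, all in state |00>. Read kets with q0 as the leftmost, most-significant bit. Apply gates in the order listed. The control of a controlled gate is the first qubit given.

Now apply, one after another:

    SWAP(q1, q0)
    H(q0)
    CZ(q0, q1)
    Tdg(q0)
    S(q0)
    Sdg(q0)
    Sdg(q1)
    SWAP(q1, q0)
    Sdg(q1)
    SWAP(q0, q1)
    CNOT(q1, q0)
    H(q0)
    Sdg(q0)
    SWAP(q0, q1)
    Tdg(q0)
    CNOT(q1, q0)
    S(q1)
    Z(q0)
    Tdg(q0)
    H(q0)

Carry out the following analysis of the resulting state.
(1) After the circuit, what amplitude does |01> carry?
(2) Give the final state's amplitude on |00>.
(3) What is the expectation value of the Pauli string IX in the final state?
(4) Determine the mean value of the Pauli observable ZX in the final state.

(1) The final state's coefficient on |01> equals sqrt(2)*(-1 + exp(3*I*pi/4))/4.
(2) The amplitude on |00> is sqrt(2)*(1 - exp(I*pi/4))/4.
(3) The expectation value of IX is 0.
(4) The observable ZX averages to -1/2.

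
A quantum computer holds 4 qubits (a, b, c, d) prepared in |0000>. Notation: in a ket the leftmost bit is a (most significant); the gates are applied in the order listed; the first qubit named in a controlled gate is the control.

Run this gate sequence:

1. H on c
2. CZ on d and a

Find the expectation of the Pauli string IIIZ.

The expectation value of IIIZ is 1.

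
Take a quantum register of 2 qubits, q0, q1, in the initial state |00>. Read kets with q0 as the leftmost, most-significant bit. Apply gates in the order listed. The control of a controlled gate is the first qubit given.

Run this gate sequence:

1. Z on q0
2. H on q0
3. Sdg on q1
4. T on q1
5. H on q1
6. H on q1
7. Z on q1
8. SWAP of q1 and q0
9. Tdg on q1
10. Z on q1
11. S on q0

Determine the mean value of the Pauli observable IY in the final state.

The observable IY averages to sqrt(2)/2.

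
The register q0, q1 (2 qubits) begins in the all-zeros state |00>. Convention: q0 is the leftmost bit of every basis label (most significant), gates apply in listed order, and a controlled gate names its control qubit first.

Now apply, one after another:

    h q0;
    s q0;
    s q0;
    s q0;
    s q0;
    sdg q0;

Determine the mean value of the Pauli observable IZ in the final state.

In the final state, IZ has expectation 1.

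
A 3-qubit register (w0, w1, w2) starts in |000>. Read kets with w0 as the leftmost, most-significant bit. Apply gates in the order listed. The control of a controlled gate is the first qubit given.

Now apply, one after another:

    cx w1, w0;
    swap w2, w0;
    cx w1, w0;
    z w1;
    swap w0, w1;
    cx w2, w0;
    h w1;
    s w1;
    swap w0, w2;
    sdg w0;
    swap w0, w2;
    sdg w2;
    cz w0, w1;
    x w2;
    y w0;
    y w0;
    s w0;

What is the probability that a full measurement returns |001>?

Outcome |001> occurs with probability 1/2.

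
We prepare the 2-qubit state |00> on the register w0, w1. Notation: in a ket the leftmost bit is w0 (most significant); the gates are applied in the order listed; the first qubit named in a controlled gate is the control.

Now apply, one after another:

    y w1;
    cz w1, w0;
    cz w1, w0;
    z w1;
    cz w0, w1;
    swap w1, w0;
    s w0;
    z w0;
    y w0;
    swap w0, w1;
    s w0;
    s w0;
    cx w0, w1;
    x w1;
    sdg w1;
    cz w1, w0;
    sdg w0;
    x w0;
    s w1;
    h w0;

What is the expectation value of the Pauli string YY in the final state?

In the final state, YY has expectation 0.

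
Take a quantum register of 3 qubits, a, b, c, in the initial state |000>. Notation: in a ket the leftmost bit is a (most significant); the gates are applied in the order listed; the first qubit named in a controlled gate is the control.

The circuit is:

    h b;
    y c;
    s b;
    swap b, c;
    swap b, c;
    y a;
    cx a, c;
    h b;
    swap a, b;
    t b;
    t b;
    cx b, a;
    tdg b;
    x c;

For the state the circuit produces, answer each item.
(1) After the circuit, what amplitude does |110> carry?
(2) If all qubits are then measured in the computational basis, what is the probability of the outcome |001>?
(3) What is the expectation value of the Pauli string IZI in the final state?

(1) |110> carries amplitude 0 in the final state.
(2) A full measurement returns |001> with probability 0.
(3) The expectation value of IZI is -1.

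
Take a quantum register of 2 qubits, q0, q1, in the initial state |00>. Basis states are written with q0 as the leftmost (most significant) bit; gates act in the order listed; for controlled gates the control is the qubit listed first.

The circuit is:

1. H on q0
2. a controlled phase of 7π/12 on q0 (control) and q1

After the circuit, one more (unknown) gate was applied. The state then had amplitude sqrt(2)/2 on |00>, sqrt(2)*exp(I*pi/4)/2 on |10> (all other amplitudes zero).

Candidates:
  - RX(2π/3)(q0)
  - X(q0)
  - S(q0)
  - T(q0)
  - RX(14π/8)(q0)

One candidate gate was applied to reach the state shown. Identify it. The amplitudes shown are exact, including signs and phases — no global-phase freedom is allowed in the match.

The applied gate was T(q0).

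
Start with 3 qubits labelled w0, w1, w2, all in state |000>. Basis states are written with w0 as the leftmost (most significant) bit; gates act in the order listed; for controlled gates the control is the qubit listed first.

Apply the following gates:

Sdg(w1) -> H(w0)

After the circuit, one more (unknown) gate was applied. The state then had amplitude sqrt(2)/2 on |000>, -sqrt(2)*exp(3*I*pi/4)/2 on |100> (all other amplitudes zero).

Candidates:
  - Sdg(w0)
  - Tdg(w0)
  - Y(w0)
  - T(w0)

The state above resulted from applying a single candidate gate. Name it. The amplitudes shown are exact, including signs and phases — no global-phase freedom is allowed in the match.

It was Tdg(w0) that produced the state shown.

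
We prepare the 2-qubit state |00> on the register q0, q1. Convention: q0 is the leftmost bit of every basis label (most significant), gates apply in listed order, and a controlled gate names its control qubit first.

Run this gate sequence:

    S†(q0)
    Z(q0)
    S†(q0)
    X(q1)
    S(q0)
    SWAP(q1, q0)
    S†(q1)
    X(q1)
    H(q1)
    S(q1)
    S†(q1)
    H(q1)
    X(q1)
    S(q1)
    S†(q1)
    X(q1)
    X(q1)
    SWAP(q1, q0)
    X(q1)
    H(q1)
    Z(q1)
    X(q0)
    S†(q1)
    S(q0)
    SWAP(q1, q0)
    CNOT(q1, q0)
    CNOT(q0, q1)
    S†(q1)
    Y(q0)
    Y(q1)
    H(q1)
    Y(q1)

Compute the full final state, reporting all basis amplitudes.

After the circuit, the state carries amplitude -1/2 on |00>, -1/2 on |01>, 1/2 on |10>, -1/2 on |11>. Key observation: gates 7-14 undo each other exactly, leaving only the rest of the circuit to track.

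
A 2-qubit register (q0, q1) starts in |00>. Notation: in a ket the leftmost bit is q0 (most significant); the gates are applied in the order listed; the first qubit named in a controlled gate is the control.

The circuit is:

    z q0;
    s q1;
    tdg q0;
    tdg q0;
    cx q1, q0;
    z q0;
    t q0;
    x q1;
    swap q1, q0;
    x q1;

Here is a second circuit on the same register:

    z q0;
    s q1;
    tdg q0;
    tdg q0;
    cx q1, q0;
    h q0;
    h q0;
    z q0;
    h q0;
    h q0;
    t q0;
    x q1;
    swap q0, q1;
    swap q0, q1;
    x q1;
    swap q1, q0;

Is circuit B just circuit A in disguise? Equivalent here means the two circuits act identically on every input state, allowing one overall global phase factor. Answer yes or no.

No, they are not equivalent — no single phase factor reconciles the two unitaries.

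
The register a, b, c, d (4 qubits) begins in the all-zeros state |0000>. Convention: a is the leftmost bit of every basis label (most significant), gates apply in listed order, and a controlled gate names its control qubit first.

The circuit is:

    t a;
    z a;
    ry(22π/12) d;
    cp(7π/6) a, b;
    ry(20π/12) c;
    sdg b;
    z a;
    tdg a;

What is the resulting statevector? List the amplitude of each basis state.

After the circuit, the state carries amplitude sqrt(6)/8 + 3*sqrt(2)/8 on |0000>, -3*sqrt(2)/8 + sqrt(6)/8 on |0001>, -sqrt(6)/8 - sqrt(2)/8 on |0010>, -sqrt(2)/8 + sqrt(6)/8 on |0011>, and 0 on every other basis state.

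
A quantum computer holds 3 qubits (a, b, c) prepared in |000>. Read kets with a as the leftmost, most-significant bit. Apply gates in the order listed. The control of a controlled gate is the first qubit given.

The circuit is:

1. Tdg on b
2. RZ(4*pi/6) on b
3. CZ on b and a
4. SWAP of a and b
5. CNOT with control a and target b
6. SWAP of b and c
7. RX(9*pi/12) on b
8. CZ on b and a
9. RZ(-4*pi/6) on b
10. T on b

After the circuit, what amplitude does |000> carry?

The final state's coefficient on |000> equals sqrt(2 - sqrt(2))/2.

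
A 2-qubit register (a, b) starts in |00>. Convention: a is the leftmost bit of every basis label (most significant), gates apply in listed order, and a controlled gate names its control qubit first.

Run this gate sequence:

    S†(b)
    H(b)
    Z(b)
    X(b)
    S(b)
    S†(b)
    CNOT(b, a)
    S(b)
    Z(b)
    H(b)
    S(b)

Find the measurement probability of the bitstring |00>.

A full measurement returns |00> with probability 1/4.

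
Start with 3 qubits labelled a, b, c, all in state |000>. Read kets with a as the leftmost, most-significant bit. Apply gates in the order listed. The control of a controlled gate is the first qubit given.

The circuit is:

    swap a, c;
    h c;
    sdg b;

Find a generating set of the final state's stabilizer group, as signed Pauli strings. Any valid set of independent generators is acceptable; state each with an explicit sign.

The stabilizer group can be generated by +IIX, +ZII, +IZI, among other valid generating sets.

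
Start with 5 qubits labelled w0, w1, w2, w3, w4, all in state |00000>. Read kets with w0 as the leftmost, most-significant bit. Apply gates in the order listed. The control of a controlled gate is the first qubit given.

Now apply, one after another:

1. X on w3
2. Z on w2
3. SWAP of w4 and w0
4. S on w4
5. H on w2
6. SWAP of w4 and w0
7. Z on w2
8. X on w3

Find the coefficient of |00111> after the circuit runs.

The amplitude on |00111> is 0.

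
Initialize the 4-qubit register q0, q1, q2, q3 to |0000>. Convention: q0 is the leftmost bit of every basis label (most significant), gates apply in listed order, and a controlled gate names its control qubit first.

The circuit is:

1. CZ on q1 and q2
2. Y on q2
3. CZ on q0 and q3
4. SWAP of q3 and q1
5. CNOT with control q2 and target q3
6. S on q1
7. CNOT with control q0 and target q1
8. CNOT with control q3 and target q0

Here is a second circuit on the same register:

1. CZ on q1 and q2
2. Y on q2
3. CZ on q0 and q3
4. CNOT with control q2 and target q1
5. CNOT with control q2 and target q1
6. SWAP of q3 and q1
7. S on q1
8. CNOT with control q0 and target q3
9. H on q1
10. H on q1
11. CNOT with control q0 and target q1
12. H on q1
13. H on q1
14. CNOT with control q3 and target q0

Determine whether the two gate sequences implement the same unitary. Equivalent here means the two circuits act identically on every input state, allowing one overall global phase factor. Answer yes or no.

No, they are not equivalent — no single phase factor reconciles the two unitaries.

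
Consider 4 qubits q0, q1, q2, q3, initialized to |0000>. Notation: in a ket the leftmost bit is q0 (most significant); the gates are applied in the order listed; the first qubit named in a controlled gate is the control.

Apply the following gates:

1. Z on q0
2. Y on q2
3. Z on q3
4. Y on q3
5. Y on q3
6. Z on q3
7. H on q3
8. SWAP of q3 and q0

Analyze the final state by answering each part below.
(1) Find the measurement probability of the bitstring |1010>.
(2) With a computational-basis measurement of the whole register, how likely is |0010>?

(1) A full measurement returns |1010> with probability 1/2.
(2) A full measurement returns |0010> with probability 1/2.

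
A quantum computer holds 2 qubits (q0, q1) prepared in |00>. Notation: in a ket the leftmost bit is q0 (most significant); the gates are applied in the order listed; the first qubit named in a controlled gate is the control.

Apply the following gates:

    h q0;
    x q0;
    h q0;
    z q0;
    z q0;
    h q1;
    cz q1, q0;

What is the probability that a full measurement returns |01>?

A full measurement returns |01> with probability 1/2.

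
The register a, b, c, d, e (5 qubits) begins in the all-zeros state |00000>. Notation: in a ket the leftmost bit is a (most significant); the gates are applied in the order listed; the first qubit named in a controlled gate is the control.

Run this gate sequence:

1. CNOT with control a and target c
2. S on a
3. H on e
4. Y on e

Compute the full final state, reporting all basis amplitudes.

After the circuit, the state carries amplitude -sqrt(2)*I/2 on |00000>, sqrt(2)*I/2 on |00001>, and 0 on every other basis state.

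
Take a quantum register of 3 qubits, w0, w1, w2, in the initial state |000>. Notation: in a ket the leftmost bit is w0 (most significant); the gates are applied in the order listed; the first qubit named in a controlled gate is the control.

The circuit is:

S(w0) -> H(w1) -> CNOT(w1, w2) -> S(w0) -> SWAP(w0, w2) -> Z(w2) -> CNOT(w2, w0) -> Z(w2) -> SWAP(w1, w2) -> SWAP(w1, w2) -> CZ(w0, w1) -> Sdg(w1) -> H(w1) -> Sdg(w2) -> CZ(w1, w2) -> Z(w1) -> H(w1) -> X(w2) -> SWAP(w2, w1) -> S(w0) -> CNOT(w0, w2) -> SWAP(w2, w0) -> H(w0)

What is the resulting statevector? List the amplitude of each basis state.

The resulting statevector has amplitude 0 on |000>, 0 on |001>, 1/2 on |010>, -1/2 on |011>, 0 on |100>, 0 on |101>, -1/2 on |110>, 1/2 on |111>.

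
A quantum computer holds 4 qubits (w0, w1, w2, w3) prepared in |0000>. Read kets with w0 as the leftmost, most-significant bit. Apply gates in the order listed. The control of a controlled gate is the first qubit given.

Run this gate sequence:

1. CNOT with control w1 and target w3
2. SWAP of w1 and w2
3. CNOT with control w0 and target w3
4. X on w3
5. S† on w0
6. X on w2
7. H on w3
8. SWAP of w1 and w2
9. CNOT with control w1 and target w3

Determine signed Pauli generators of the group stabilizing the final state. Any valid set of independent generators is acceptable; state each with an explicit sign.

One valid set of independent stabilizer generators is -IIIX, +ZIII, -IZII, +IIZI (any independent generating set of the same group is equally correct).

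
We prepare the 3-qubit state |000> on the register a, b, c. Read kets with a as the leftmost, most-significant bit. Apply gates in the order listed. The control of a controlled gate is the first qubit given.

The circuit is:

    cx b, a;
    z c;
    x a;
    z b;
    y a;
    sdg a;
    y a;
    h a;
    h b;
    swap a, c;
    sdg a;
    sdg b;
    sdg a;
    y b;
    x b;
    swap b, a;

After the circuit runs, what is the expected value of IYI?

The observable IYI averages to 0.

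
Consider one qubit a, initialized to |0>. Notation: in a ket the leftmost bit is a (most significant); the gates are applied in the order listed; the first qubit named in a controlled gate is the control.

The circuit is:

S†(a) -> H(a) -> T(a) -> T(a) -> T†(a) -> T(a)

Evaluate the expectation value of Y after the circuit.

The observable Y averages to 1.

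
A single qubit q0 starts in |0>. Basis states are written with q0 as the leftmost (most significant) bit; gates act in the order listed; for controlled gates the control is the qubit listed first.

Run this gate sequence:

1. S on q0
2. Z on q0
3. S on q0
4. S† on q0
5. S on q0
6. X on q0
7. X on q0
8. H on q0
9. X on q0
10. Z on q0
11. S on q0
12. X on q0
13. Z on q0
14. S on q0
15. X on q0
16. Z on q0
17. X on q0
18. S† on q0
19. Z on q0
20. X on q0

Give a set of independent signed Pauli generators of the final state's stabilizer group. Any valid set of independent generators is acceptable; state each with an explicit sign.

One valid set of independent stabilizer generators is +Y (any independent generating set of the same group is equally correct).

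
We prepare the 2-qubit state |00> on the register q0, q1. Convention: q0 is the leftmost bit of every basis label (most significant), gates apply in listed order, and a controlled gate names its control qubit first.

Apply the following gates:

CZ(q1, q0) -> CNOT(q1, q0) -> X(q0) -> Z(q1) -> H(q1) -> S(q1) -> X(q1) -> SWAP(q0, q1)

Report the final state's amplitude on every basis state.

After the circuit, the state carries amplitude 0 on |00>, sqrt(2)*I/2 on |01>, 0 on |10>, sqrt(2)/2 on |11>.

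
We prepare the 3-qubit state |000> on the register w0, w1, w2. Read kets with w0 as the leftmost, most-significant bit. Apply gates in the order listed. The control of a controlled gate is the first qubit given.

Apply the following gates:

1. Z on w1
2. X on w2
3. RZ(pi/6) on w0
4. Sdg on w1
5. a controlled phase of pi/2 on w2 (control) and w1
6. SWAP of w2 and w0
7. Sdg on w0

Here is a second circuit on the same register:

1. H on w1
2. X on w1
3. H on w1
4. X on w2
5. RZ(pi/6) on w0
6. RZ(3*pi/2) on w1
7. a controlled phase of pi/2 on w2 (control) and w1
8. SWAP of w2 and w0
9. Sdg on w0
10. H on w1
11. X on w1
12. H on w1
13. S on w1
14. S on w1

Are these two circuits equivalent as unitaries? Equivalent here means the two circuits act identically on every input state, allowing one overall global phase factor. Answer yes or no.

Yes: on every input state the two circuits agree up to one overall phase factor.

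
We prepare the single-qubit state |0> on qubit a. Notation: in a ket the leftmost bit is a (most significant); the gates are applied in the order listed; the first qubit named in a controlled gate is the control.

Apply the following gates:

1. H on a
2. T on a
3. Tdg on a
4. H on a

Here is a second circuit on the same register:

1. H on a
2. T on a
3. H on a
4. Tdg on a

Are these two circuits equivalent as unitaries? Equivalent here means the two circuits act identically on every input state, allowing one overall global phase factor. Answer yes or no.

No: there is an input state on which the two circuits produce genuinely different outputs (not merely differing by a phase).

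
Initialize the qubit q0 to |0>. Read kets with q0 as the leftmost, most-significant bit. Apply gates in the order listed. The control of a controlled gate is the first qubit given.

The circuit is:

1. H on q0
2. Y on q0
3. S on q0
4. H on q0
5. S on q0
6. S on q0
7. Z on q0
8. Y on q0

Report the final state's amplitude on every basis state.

The final amplitudes are -1/2 - I/2 on |0>, 1/2 - I/2 on |1>.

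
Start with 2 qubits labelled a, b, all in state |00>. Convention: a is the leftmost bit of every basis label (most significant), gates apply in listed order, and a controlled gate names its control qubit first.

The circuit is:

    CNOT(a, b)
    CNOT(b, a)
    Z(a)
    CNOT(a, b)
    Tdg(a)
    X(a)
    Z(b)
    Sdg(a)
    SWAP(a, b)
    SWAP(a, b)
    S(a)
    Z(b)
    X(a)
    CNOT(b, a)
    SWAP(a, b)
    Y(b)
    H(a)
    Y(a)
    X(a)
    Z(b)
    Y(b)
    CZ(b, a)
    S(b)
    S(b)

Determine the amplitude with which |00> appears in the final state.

The amplitude on |00> is -sqrt(2)*I/2.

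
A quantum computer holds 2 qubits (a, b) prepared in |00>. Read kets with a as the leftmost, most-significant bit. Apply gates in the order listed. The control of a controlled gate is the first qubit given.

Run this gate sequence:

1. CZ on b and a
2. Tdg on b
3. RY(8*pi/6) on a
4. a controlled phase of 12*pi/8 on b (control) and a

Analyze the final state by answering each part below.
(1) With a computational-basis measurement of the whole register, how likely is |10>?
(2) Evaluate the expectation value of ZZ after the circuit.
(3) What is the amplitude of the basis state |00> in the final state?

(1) A full measurement returns |10> with probability 3/4.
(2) The expectation value of ZZ is -1/2.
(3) The final state's coefficient on |00> equals -1/2.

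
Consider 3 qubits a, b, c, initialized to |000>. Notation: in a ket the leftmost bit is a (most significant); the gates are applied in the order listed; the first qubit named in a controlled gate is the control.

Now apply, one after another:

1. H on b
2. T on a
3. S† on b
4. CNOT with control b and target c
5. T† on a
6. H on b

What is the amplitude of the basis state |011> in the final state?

The amplitude on |011> is I/2.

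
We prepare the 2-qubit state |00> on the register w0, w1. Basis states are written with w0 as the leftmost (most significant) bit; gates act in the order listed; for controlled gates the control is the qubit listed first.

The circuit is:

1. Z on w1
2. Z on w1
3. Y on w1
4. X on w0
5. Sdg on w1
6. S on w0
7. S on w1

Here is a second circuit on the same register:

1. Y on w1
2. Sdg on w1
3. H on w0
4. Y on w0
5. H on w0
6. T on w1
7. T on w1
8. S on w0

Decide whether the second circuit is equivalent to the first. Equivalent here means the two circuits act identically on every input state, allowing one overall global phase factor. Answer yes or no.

No: there is an input state on which the two circuits produce genuinely different outputs (not merely differing by a phase).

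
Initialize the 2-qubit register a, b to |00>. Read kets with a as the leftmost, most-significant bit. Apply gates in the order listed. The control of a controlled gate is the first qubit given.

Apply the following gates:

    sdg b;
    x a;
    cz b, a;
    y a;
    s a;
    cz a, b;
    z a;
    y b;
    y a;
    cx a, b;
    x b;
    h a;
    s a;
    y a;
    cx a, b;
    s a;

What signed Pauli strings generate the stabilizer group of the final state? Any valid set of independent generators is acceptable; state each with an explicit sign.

One valid set of independent stabilizer generators is +XX, -ZZ (any independent generating set of the same group is equally correct).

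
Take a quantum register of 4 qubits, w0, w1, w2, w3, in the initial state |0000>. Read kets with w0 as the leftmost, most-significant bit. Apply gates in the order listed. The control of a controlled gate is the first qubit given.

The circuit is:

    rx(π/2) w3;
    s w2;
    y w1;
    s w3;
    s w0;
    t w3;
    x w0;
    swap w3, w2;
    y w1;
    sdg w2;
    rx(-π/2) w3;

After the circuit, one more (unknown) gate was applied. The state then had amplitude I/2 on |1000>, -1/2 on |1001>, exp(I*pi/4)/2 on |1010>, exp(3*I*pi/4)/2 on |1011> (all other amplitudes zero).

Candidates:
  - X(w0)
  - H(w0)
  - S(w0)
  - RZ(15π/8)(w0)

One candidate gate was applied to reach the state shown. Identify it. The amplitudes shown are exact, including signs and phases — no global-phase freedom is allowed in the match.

The unique candidate consistent with the amplitudes is S(w0).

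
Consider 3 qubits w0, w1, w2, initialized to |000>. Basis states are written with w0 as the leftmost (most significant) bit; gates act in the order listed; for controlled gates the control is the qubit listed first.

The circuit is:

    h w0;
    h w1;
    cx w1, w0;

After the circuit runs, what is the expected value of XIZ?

The observable XIZ averages to 1.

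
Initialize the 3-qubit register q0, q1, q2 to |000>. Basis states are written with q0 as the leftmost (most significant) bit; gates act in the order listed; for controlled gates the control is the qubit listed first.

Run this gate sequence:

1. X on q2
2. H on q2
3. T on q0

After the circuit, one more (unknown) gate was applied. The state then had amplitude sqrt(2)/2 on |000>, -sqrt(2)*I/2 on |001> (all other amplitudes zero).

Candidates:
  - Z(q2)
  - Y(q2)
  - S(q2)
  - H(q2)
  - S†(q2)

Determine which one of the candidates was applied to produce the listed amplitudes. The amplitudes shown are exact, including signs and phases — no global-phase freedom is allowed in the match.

The applied gate was S(q2).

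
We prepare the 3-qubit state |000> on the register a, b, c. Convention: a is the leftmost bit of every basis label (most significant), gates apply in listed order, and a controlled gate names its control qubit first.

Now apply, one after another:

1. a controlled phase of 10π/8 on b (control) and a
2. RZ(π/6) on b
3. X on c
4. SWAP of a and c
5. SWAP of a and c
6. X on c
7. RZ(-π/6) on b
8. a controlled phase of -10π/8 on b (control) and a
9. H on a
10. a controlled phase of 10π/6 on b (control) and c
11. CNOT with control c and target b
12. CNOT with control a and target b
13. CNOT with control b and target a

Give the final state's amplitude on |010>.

|010> carries amplitude sqrt(2)/2 in the final state. Key observation: steps 1-8 multiply out to the identity, so the circuit reduces to the remaining gates.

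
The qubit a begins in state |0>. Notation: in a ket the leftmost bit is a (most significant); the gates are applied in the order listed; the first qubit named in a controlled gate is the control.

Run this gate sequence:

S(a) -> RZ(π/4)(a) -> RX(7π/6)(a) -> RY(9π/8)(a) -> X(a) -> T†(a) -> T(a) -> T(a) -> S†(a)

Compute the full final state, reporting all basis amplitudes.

After the circuit, the state carries amplitude sqrt(2)*exp(-I*pi/8)*sin(7*pi/16)/4 + sqrt(2)*I*exp(-I*pi/8)*cos(7*pi/16)/4 + sqrt(6)*I*exp(-I*pi/8)*cos(7*pi/16)/4 - sqrt(6)*exp(-I*pi/8)*sin(7*pi/16)/4 on |0>, -sqrt(6)*I*exp(I*pi/8)*cos(7*pi/16)/4 + sqrt(2)*I*exp(I*pi/8)*cos(7*pi/16)/4 + sqrt(2)*exp(I*pi/8)*sin(7*pi/16)/4 + sqrt(6)*exp(I*pi/8)*sin(7*pi/16)/4 on |1>.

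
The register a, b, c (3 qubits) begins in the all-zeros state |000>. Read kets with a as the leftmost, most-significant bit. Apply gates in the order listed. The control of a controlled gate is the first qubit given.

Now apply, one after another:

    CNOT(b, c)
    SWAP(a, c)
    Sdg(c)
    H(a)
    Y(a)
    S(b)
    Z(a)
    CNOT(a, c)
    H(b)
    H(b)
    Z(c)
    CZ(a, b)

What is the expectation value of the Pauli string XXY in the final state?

The expectation value of XXY is 0.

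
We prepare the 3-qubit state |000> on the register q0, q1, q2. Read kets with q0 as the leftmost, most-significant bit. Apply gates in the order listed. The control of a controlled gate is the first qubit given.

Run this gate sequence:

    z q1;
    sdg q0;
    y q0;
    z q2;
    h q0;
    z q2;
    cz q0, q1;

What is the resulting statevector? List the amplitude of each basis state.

After the circuit, the state carries amplitude sqrt(2)*I/2 on |000>, -sqrt(2)*I/2 on |100>, and 0 on every other basis state.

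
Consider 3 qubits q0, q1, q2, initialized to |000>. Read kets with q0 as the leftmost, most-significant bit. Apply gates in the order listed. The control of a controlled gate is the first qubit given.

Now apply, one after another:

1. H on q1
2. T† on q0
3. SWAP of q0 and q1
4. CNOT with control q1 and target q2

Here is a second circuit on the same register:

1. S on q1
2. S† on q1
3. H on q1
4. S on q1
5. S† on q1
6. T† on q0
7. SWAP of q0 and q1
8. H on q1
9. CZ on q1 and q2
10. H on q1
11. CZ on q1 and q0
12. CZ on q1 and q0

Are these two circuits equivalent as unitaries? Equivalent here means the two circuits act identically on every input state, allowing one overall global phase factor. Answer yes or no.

No: there is an input state on which the two circuits produce genuinely different outputs (not merely differing by a phase).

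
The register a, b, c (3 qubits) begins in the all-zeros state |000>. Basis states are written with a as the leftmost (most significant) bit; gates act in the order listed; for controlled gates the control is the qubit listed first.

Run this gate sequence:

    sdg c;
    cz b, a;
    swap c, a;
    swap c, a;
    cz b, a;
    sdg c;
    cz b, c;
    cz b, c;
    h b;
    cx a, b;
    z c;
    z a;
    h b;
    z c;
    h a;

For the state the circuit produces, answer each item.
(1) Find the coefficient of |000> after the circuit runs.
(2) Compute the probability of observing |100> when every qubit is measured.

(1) The final state's coefficient on |000> equals sqrt(2)/2. Key observation: the block from step 2 through step 5 cancels to the identity and can be dropped.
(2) A full measurement returns |100> with probability 1/2.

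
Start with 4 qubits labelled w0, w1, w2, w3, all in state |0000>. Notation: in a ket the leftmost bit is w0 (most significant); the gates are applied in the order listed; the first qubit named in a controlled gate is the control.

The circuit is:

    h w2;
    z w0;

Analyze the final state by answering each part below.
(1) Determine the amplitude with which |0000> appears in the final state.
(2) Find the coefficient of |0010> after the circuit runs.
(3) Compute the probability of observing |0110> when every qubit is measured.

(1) The amplitude on |0000> is sqrt(2)/2.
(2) |0010> carries amplitude sqrt(2)/2 in the final state.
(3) A full measurement returns |0110> with probability 0.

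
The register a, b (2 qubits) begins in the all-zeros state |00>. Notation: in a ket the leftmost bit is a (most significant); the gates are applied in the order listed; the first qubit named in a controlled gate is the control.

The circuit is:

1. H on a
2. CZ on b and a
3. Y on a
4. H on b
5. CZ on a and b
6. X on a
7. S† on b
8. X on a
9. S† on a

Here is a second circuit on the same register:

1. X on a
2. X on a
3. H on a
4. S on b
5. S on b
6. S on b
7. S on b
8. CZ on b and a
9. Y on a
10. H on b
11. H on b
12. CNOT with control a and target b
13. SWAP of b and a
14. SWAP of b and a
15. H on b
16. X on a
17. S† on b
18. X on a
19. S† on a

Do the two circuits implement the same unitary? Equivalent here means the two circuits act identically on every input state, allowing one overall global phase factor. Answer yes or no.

Yes, they are equivalent — the unitaries differ by at most a global phase.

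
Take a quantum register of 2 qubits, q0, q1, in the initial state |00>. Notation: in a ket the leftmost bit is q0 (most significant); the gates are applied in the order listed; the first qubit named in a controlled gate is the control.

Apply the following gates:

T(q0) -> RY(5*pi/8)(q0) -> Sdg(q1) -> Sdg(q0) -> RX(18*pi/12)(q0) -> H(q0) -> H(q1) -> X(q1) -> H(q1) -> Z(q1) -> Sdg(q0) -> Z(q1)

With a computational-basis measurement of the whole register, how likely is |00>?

A full measurement returns |00> with probability 1/2. Key observation: gates 7-10 undo each other exactly, leaving only the rest of the circuit to track.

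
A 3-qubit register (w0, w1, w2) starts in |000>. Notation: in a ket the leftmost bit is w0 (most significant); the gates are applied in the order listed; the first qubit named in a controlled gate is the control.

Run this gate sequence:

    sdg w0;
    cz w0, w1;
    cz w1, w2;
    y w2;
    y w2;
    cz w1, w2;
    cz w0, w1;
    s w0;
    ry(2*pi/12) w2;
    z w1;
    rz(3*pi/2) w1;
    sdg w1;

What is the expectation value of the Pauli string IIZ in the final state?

The observable IIZ averages to sqrt(3)/2. Key observation: the block from step 1 through step 8 cancels to the identity and can be dropped.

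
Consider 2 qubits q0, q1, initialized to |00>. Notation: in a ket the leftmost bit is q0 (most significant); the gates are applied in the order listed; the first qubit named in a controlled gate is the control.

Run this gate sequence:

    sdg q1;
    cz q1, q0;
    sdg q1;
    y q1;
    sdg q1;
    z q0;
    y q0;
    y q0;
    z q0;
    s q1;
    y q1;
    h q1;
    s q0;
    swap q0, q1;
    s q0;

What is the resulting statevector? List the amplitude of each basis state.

The resulting statevector has amplitude sqrt(2)/2 on |00>, 0 on |01>, sqrt(2)*I/2 on |10>, 0 on |11>. Key observation: the block from step 4 through step 11 cancels to the identity and can be dropped.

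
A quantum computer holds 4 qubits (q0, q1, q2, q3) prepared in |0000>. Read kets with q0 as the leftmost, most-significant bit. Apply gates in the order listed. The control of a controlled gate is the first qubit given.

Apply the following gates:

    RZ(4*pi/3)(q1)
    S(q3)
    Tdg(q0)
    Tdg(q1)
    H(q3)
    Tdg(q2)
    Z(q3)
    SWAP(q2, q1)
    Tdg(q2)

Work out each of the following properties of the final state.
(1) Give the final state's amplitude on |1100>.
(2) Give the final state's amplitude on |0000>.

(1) The amplitude on |1100> is 0.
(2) |0000> carries amplitude -sqrt(2)*exp(I*pi/3)/2 in the final state.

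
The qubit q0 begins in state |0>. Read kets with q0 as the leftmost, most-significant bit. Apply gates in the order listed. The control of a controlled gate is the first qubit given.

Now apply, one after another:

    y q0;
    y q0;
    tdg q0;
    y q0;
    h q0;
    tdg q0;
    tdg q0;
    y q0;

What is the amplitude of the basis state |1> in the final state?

|1> carries amplitude -sqrt(2)/2 in the final state.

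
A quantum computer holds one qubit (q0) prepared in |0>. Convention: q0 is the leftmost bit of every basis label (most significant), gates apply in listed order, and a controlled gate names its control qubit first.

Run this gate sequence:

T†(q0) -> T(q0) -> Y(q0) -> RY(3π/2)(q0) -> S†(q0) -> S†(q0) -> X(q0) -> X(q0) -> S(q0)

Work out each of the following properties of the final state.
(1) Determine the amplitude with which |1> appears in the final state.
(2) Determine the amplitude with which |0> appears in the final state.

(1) The final state's coefficient on |1> equals -sqrt(2)/2.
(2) The amplitude on |0> is -sqrt(2)*I/2.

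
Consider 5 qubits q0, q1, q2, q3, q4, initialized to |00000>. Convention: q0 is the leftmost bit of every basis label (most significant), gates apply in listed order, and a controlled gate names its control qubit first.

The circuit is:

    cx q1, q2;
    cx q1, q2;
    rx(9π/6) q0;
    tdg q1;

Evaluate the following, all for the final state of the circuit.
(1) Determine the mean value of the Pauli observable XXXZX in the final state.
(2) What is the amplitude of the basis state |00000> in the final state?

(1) In the final state, XXXZX has expectation 0. Key observation: gates 1-2 undo each other exactly, leaving only the rest of the circuit to track.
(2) The final state's coefficient on |00000> equals -sqrt(2)/2.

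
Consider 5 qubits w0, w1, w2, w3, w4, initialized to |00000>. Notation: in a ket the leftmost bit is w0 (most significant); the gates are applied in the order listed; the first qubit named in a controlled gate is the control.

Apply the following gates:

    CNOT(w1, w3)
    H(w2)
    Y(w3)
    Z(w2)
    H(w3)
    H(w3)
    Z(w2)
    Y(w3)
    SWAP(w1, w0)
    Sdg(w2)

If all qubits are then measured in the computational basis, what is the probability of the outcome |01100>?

Outcome |01100> occurs with probability 0. Key observation: the block from step 3 through step 8 cancels to the identity and can be dropped.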